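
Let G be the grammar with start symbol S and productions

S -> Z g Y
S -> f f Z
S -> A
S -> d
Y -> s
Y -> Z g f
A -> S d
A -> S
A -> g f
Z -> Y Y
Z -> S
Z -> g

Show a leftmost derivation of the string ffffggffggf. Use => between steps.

S => ffZ   [S -> f f Z]
ffZ => ffS   [Z -> S]
ffS => ffffZ   [S -> f f Z]
ffffZ => ffffS   [Z -> S]
ffffS => ffffZgY   [S -> Z g Y]
ffffZgY => ffffggY   [Z -> g]
ffffggY => ffffggZgf   [Y -> Z g f]
ffffggZgf => ffffggSgf   [Z -> S]
ffffggSgf => ffffggffZgf   [S -> f f Z]
ffffggffZgf => ffffggffggf   [Z -> g]

S=>ffZ=>ffS=>ffffZ=>ffffS=>ffffZgY=>ffffggY=>ffffggZgf=>ffffggSgf=>ffffggffZgf=>ffffggffggf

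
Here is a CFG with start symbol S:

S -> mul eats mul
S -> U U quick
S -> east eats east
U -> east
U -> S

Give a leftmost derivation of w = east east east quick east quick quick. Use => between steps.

S => U U quick => east U quick => east S quick => east U U quick quick => east S U quick quick => east U U quick U quick quick => east east U quick U quick quick => east east east quick U quick quick => east east east quick east quick quick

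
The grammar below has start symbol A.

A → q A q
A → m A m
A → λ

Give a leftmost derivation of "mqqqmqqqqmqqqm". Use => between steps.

A => mAm   [A → m A m]
mAm => mqAqm   [A → q A q]
mqAqm => mqqAqqm   [A → q A q]
mqqAqqm => mqqqAqqqm   [A → q A q]
mqqqAqqqm => mqqqmAmqqqm   [A → m A m]
mqqqmAmqqqm => mqqqmqAqmqqqm   [A → q A q]
mqqqmqAqmqqqm => mqqqmqqAqqmqqqm   [A → q A q]
mqqqmqqAqqmqqqm => mqqqmqqqqmqqqm   [A → λ]

A => mAm => mqAqm => mqqAqqm => mqqqAqqqm => mqqqmAmqqqm => mqqqmqAqmqqqm => mqqqmqqAqqmqqqm => mqqqmqqqqmqqqm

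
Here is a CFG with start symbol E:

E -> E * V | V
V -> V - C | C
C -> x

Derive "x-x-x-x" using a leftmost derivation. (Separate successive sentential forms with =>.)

E => V => V-C => V-C-C => V-C-C-C => C-C-C-C => x-C-C-C => x-x-C-C => x-x-x-C => x-x-x-x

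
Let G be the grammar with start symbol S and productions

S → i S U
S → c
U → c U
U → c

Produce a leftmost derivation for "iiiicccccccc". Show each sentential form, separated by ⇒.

S ⇒ iSU   [S → i S U]
iSU ⇒ iiSUU   [S → i S U]
iiSUU ⇒ iiiSUUU   [S → i S U]
iiiSUUU ⇒ iiiiSUUUU   [S → i S U]
iiiiSUUUU ⇒ iiiicUUUU   [S → c]
iiiicUUUU ⇒ iiiiccUUU   [U → c]
iiiiccUUU ⇒ iiiicccUUU   [U → c U]
iiiicccUUU ⇒ iiiiccccUU   [U → c]
iiiiccccUU ⇒ iiiicccccUU   [U → c U]
iiiicccccUU ⇒ iiiiccccccU   [U → c]
iiiiccccccU ⇒ iiiicccccccU   [U → c U]
iiiicccccccU ⇒ iiiicccccccc   [U → c]

S ⇒ iSU ⇒ iiSUU ⇒ iiiSUUU ⇒ iiiiSUUUU ⇒ iiiicUUUU ⇒ iiiiccUUU ⇒ iiiicccUUU ⇒ iiiiccccUU ⇒ iiiicccccUU ⇒ iiiiccccccU ⇒ iiiicccccccU ⇒ iiiicccccccc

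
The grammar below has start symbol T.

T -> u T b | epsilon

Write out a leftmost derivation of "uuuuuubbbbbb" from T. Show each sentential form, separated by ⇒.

T⇒uTb⇒uuTbb⇒uuuTbbb⇒uuuuTbbbb⇒uuuuuTbbbbb⇒uuuuuuTbbbbbb⇒uuuuuubbbbbb

T ⇒ uTb   [T -> u T b]
uTb ⇒ uuTbb   [T -> u T b]
uuTbb ⇒ uuuTbbb   [T -> u T b]
uuuTbbb ⇒ uuuuTbbbb   [T -> u T b]
uuuuTbbbb ⇒ uuuuuTbbbbb   [T -> u T b]
uuuuuTbbbbb ⇒ uuuuuuTbbbbbb   [T -> u T b]
uuuuuuTbbbbbb ⇒ uuuuuubbbbbb   [T -> epsilon]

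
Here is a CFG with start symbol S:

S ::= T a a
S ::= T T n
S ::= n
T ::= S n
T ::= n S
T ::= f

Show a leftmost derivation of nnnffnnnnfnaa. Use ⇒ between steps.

S ⇒ Taa ⇒ nSaa ⇒ nTTnaa ⇒ nnSTnaa ⇒ nnTTnTnaa ⇒ nnnSTnTnaa ⇒ nnnTTnTnTnaa ⇒ nnnfTnTnTnaa ⇒ nnnffnTnTnaa ⇒ nnnffnnSnTnaa ⇒ nnnffnnnnTnaa ⇒ nnnffnnnnfnaa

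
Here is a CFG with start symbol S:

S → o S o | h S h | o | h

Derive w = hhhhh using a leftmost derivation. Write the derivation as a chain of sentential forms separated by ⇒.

S⇒hSh⇒hhShh⇒hhhhh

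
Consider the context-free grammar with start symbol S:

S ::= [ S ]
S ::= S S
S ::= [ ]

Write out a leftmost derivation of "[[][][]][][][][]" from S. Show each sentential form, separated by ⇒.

S⇒SS⇒SSS⇒SSSS⇒SSSSS⇒[S]SSSS⇒[SS]SSSS⇒[SSS]SSSS⇒[[]SS]SSSS⇒[[][]S]SSSS⇒[[][][]]SSSS⇒[[][][]][]SSS⇒[[][][]][][]SS⇒[[][][]][][][]S⇒[[][][]][][][][]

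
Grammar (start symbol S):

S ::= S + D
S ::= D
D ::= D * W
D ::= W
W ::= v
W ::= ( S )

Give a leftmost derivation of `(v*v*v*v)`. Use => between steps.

S => D => W => (S) => (D) => (D*W) => (D*W*W) => (D*W*W*W) => (W*W*W*W) => (v*W*W*W) => (v*v*W*W) => (v*v*v*W) => (v*v*v*v)

S => D   [S ::= D]
D => W   [D ::= W]
W => (S)   [W ::= ( S )]
(S) => (D)   [S ::= D]
(D) => (D*W)   [D ::= D * W]
(D*W) => (D*W*W)   [D ::= D * W]
(D*W*W) => (D*W*W*W)   [D ::= D * W]
(D*W*W*W) => (W*W*W*W)   [D ::= W]
(W*W*W*W) => (v*W*W*W)   [W ::= v]
(v*W*W*W) => (v*v*W*W)   [W ::= v]
(v*v*W*W) => (v*v*v*W)   [W ::= v]
(v*v*v*W) => (v*v*v*v)   [W ::= v]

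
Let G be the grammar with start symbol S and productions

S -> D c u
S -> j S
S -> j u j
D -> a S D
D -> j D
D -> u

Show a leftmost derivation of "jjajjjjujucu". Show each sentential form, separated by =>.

S=>Dcu=>jDcu=>jjDcu=>jjaSDcu=>jjajSDcu=>jjajjSDcu=>jjajjjSDcu=>jjajjjjujDcu=>jjajjjjujucu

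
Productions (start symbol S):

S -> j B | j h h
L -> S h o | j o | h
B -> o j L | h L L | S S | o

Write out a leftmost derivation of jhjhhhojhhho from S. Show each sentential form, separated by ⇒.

S ⇒ jB ⇒ jhLL ⇒ jhShoL ⇒ jhjhhhoL ⇒ jhjhhhoSho ⇒ jhjhhhojhhho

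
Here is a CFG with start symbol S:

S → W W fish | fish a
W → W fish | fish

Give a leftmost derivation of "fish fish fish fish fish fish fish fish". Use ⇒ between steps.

S ⇒ W W fish   [S → W W fish]
W W fish ⇒ W fish W fish   [W → W fish]
W fish W fish ⇒ W fish fish W fish   [W → W fish]
W fish fish W fish ⇒ W fish fish fish W fish   [W → W fish]
W fish fish fish W fish ⇒ W fish fish fish fish W fish   [W → W fish]
W fish fish fish fish W fish ⇒ fish fish fish fish fish W fish   [W → fish]
fish fish fish fish fish W fish ⇒ fish fish fish fish fish W fish fish   [W → W fish]
fish fish fish fish fish W fish fish ⇒ fish fish fish fish fish fish fish fish   [W → fish]

S ⇒ W W fish ⇒ W fish W fish ⇒ W fish fish W fish ⇒ W fish fish fish W fish ⇒ W fish fish fish fish W fish ⇒ fish fish fish fish fish W fish ⇒ fish fish fish fish fish W fish fish ⇒ fish fish fish fish fish fish fish fish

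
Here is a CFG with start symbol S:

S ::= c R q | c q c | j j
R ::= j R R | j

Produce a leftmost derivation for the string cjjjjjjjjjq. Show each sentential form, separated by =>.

S => cRq   [S ::= c R q]
cRq => cjRRq   [R ::= j R R]
cjRRq => cjjRRRq   [R ::= j R R]
cjjRRRq => cjjjRRRRq   [R ::= j R R]
cjjjRRRRq => cjjjjRRRRRq   [R ::= j R R]
cjjjjRRRRRq => cjjjjjRRRRq   [R ::= j]
cjjjjjRRRRq => cjjjjjjRRRq   [R ::= j]
cjjjjjjRRRq => cjjjjjjjRRq   [R ::= j]
cjjjjjjjRRq => cjjjjjjjjRq   [R ::= j]
cjjjjjjjjRq => cjjjjjjjjjq   [R ::= j]

S => cRq => cjRRq => cjjRRRq => cjjjRRRRq => cjjjjRRRRRq => cjjjjjRRRRq => cjjjjjjRRRq => cjjjjjjjRRq => cjjjjjjjjRq => cjjjjjjjjjq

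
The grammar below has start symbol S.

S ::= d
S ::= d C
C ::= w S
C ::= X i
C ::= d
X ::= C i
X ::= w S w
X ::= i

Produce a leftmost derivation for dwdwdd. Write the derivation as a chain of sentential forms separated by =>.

S => dC => dwS => dwdC => dwdwS => dwdwdC => dwdwdd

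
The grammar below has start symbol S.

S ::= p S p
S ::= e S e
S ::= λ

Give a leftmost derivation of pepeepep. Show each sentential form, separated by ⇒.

S ⇒ pSp   [S ::= p S p]
pSp ⇒ peSep   [S ::= e S e]
peSep ⇒ pepSpep   [S ::= p S p]
pepSpep ⇒ pepeSepep   [S ::= e S e]
pepeSepep ⇒ pepeepep   [S ::= λ]

S⇒pSp⇒peSep⇒pepSpep⇒pepeSepep⇒pepeepep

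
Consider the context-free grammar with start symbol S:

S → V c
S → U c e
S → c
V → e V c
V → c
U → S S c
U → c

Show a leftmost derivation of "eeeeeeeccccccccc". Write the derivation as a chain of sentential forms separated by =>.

S => Vc => eVcc => eeVccc => eeeVcccc => eeeeVccccc => eeeeeVcccccc => eeeeeeVccccccc => eeeeeeeVcccccccc => eeeeeeeccccccccc

S => Vc   [S → V c]
Vc => eVcc   [V → e V c]
eVcc => eeVccc   [V → e V c]
eeVccc => eeeVcccc   [V → e V c]
eeeVcccc => eeeeVccccc   [V → e V c]
eeeeVccccc => eeeeeVcccccc   [V → e V c]
eeeeeVcccccc => eeeeeeVccccccc   [V → e V c]
eeeeeeVccccccc => eeeeeeeVcccccccc   [V → e V c]
eeeeeeeVcccccccc => eeeeeeeccccccccc   [V → c]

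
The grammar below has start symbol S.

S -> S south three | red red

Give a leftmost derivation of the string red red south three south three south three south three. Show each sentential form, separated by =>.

S => S south three   [S -> S south three]
S south three => S south three south three   [S -> S south three]
S south three south three => S south three south three south three   [S -> S south three]
S south three south three south three => S south three south three south three south three   [S -> S south three]
S south three south three south three south three => red red south three south three south three south three   [S -> red red]

S => S south three => S south three south three => S south three south three south three => S south three south three south three south three => red red south three south three south three south three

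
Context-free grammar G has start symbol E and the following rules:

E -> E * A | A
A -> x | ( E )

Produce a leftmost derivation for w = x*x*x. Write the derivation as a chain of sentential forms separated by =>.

E => E*A => E*A*A => A*A*A => x*A*A => x*x*A => x*x*x

E => E*A   [E -> E * A]
E*A => E*A*A   [E -> E * A]
E*A*A => A*A*A   [E -> A]
A*A*A => x*A*A   [A -> x]
x*A*A => x*x*A   [A -> x]
x*x*A => x*x*x   [A -> x]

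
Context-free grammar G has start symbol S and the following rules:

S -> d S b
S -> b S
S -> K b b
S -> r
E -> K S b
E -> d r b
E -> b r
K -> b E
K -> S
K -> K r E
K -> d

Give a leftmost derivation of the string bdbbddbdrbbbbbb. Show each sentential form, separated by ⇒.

S ⇒ bS   [S -> b S]
bS ⇒ bdSb   [S -> d S b]
bdSb ⇒ bdbSb   [S -> b S]
bdbSb ⇒ bdbbSb   [S -> b S]
bdbbSb ⇒ bdbbdSbb   [S -> d S b]
bdbbdSbb ⇒ bdbbddSbbb   [S -> d S b]
bdbbddSbbb ⇒ bdbbddKbbbbb   [S -> K b b]
bdbbddKbbbbb ⇒ bdbbddbEbbbbb   [K -> b E]
bdbbddbEbbbbb ⇒ bdbbddbdrbbbbbb   [E -> d r b]

S ⇒ bS ⇒ bdSb ⇒ bdbSb ⇒ bdbbSb ⇒ bdbbdSbb ⇒ bdbbddSbbb ⇒ bdbbddKbbbbb ⇒ bdbbddbEbbbbb ⇒ bdbbddbdrbbbbbb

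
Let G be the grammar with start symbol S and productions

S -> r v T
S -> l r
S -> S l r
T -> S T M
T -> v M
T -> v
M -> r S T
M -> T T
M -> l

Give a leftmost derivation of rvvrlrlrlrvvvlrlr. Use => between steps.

S => Slr   [S -> S l r]
Slr => Slrlr   [S -> S l r]
Slrlr => rvTlrlr   [S -> r v T]
rvTlrlr => rvvMlrlr   [T -> v M]
rvvMlrlr => rvvrSTlrlr   [M -> r S T]
rvvrSTlrlr => rvvrSlrTlrlr   [S -> S l r]
rvvrSlrTlrlr => rvvrSlrlrTlrlr   [S -> S l r]
rvvrSlrlrTlrlr => rvvrlrlrlrTlrlr   [S -> l r]
rvvrlrlrlrTlrlr => rvvrlrlrlrvMlrlr   [T -> v M]
rvvrlrlrlrvMlrlr => rvvrlrlrlrvTTlrlr   [M -> T T]
rvvrlrlrlrvTTlrlr => rvvrlrlrlrvvTlrlr   [T -> v]
rvvrlrlrlrvvTlrlr => rvvrlrlrlrvvvlrlr   [T -> v]

S => Slr => Slrlr => rvTlrlr => rvvMlrlr => rvvrSTlrlr => rvvrSlrTlrlr => rvvrSlrlrTlrlr => rvvrlrlrlrTlrlr => rvvrlrlrlrvMlrlr => rvvrlrlrlrvTTlrlr => rvvrlrlrlrvvTlrlr => rvvrlrlrlrvvvlrlr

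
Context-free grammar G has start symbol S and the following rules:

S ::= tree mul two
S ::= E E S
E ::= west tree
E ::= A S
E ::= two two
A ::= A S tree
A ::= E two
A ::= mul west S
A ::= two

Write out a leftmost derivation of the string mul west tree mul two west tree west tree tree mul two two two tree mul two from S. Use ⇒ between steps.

S ⇒ E E S ⇒ A S E S ⇒ mul west S S E S ⇒ mul west tree mul two S E S ⇒ mul west tree mul two E E S E S ⇒ mul west tree mul two west tree E S E S ⇒ mul west tree mul two west tree west tree S E S ⇒ mul west tree mul two west tree west tree tree mul two E S ⇒ mul west tree mul two west tree west tree tree mul two two two S ⇒ mul west tree mul two west tree west tree tree mul two two two tree mul two

S ⇒ E E S   [S ::= E E S]
E E S ⇒ A S E S   [E ::= A S]
A S E S ⇒ mul west S S E S   [A ::= mul west S]
mul west S S E S ⇒ mul west tree mul two S E S   [S ::= tree mul two]
mul west tree mul two S E S ⇒ mul west tree mul two E E S E S   [S ::= E E S]
mul west tree mul two E E S E S ⇒ mul west tree mul two west tree E S E S   [E ::= west tree]
mul west tree mul two west tree E S E S ⇒ mul west tree mul two west tree west tree S E S   [E ::= west tree]
mul west tree mul two west tree west tree S E S ⇒ mul west tree mul two west tree west tree tree mul two E S   [S ::= tree mul two]
mul west tree mul two west tree west tree tree mul two E S ⇒ mul west tree mul two west tree west tree tree mul two two two S   [E ::= two two]
mul west tree mul two west tree west tree tree mul two two two S ⇒ mul west tree mul two west tree west tree tree mul two two two tree mul two   [S ::= tree mul two]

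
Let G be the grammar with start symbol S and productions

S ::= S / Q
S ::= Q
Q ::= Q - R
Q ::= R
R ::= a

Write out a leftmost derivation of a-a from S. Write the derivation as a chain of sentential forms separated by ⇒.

S⇒Q⇒Q-R⇒R-R⇒a-R⇒a-a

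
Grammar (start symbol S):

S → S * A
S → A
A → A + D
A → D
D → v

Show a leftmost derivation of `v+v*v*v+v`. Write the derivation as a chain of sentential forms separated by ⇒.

S⇒S*A⇒S*A*A⇒A*A*A⇒A+D*A*A⇒D+D*A*A⇒v+D*A*A⇒v+v*A*A⇒v+v*D*A⇒v+v*v*A⇒v+v*v*A+D⇒v+v*v*D+D⇒v+v*v*v+D⇒v+v*v*v+v

S ⇒ S*A   [S → S * A]
S*A ⇒ S*A*A   [S → S * A]
S*A*A ⇒ A*A*A   [S → A]
A*A*A ⇒ A+D*A*A   [A → A + D]
A+D*A*A ⇒ D+D*A*A   [A → D]
D+D*A*A ⇒ v+D*A*A   [D → v]
v+D*A*A ⇒ v+v*A*A   [D → v]
v+v*A*A ⇒ v+v*D*A   [A → D]
v+v*D*A ⇒ v+v*v*A   [D → v]
v+v*v*A ⇒ v+v*v*A+D   [A → A + D]
v+v*v*A+D ⇒ v+v*v*D+D   [A → D]
v+v*v*D+D ⇒ v+v*v*v+D   [D → v]
v+v*v*v+D ⇒ v+v*v*v+v   [D → v]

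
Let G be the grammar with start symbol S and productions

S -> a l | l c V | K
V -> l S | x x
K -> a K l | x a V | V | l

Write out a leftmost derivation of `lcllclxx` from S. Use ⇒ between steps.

S⇒lcV⇒lclS⇒lcllcV⇒lcllclS⇒lcllclK⇒lcllclV⇒lcllclxx

S ⇒ lcV   [S -> l c V]
lcV ⇒ lclS   [V -> l S]
lclS ⇒ lcllcV   [S -> l c V]
lcllcV ⇒ lcllclS   [V -> l S]
lcllclS ⇒ lcllclK   [S -> K]
lcllclK ⇒ lcllclV   [K -> V]
lcllclV ⇒ lcllclxx   [V -> x x]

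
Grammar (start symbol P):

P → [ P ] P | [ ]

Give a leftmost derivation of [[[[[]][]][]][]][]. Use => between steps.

P=>[P]P=>[[P]P]P=>[[[P]P]P]P=>[[[[P]P]P]P]P=>[[[[[]]P]P]P]P=>[[[[[]][]]P]P]P=>[[[[[]][]][]]P]P=>[[[[[]][]][]][]]P=>[[[[[]][]][]][]][]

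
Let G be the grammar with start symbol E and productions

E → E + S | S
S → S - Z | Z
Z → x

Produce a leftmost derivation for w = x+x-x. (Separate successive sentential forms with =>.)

E => E+S => S+S => Z+S => x+S => x+S-Z => x+Z-Z => x+x-Z => x+x-x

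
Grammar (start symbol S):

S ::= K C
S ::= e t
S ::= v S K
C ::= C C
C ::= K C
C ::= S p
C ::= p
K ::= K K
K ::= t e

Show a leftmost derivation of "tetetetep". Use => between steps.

S => KC   [S ::= K C]
KC => KKC   [K ::= K K]
KKC => teKC   [K ::= t e]
teKC => teKKC   [K ::= K K]
teKKC => teteKC   [K ::= t e]
teteKC => teteKKC   [K ::= K K]
teteKKC => teteteKC   [K ::= t e]
teteteKC => teteteteC   [K ::= t e]
teteteteC => tetetetep   [C ::= p]

S=>KC=>KKC=>teKC=>teKKC=>teteKC=>teteKKC=>teteteKC=>teteteteC=>tetetetep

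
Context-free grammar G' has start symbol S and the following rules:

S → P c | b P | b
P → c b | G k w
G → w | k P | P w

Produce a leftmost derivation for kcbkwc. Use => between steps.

S => Pc   [S → P c]
Pc => Gkwc   [P → G k w]
Gkwc => kPkwc   [G → k P]
kPkwc => kcbkwc   [P → c b]

S => Pc => Gkwc => kPkwc => kcbkwc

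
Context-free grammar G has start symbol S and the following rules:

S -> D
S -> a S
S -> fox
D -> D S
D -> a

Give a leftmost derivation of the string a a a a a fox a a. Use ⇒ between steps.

S ⇒ a S ⇒ a a S ⇒ a a D ⇒ a a D S ⇒ a a D S S ⇒ a a a S S ⇒ a a a a S S ⇒ a a a a a S S ⇒ a a a a a fox S ⇒ a a a a a fox a S ⇒ a a a a a fox a D ⇒ a a a a a fox a a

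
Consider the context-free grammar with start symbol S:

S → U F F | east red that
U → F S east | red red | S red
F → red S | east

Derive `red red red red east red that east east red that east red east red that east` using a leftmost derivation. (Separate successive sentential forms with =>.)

S => U F F => F S east F F => red S S east F F => red U F F S east F F => red red red F F S east F F => red red red red S F S east F F => red red red red east red that F S east F F => red red red red east red that east S east F F => red red red red east red that east east red that east F F => red red red red east red that east east red that east red S F => red red red red east red that east east red that east red east red that F => red red red red east red that east east red that east red east red that east

S => U F F   [S → U F F]
U F F => F S east F F   [U → F S east]
F S east F F => red S S east F F   [F → red S]
red S S east F F => red U F F S east F F   [S → U F F]
red U F F S east F F => red red red F F S east F F   [U → red red]
red red red F F S east F F => red red red red S F S east F F   [F → red S]
red red red red S F S east F F => red red red red east red that F S east F F   [S → east red that]
red red red red east red that F S east F F => red red red red east red that east S east F F   [F → east]
red red red red east red that east S east F F => red red red red east red that east east red that east F F   [S → east red that]
red red red red east red that east east red that east F F => red red red red east red that east east red that east red S F   [F → red S]
red red red red east red that east east red that east red S F => red red red red east red that east east red that east red east red that F   [S → east red that]
red red red red east red that east east red that east red east red that F => red red red red east red that east east red that east red east red that east   [F → east]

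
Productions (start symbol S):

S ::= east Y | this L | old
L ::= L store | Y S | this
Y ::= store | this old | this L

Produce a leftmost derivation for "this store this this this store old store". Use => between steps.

S => this L   [S ::= this L]
this L => this Y S   [L ::= Y S]
this Y S => this store S   [Y ::= store]
this store S => this store this L   [S ::= this L]
this store this L => this store this L store   [L ::= L store]
this store this L store => this store this Y S store   [L ::= Y S]
this store this Y S store => this store this this L S store   [Y ::= this L]
this store this this L S store => this store this this L store S store   [L ::= L store]
this store this this L store S store => this store this this this store S store   [L ::= this]
this store this this this store S store => this store this this this store old store   [S ::= old]

S => this L => this Y S => this store S => this store this L => this store this L store => this store this Y S store => this store this this L S store => this store this this L store S store => this store this this this store S store => this store this this this store old store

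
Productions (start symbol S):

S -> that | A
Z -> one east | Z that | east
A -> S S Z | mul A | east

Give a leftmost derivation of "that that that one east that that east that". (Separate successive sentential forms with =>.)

S => A => S S Z => that S Z => that A Z => that S S Z Z => that that S Z Z => that that that Z Z => that that that Z that Z => that that that Z that that Z => that that that one east that that Z => that that that one east that that Z that => that that that one east that that east that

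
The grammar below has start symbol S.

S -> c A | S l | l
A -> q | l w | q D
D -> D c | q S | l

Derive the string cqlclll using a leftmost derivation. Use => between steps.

S => Sl => Sll => Slll => cAlll => cqDlll => cqDclll => cqlclll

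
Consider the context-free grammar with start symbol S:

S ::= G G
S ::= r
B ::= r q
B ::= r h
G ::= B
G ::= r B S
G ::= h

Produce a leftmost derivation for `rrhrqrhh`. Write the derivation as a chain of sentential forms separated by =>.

S => GG   [S ::= G G]
GG => rBSG   [G ::= r B S]
rBSG => rrhSG   [B ::= r h]
rrhSG => rrhGGG   [S ::= G G]
rrhGGG => rrhBGG   [G ::= B]
rrhBGG => rrhrqGG   [B ::= r q]
rrhrqGG => rrhrqBG   [G ::= B]
rrhrqBG => rrhrqrhG   [B ::= r h]
rrhrqrhG => rrhrqrhh   [G ::= h]

S => GG => rBSG => rrhSG => rrhGGG => rrhBGG => rrhrqGG => rrhrqBG => rrhrqrhG => rrhrqrhh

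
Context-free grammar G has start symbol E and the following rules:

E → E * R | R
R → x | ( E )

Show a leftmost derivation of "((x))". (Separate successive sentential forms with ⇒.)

E ⇒ R   [E → R]
R ⇒ (E)   [R → ( E )]
(E) ⇒ (R)   [E → R]
(R) ⇒ ((E))   [R → ( E )]
((E)) ⇒ ((R))   [E → R]
((R)) ⇒ ((x))   [R → x]

E⇒R⇒(E)⇒(R)⇒((E))⇒((R))⇒((x))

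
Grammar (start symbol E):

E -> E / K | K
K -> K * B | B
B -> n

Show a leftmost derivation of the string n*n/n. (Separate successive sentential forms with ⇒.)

E ⇒ E/K ⇒ K/K ⇒ K*B/K ⇒ B*B/K ⇒ n*B/K ⇒ n*n/K ⇒ n*n/B ⇒ n*n/n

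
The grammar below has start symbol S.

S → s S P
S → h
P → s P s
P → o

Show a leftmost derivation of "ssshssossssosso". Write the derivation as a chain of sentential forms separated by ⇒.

S ⇒ sSP ⇒ ssSPP ⇒ sssSPPP ⇒ ssshPPP ⇒ ssshsPsPP ⇒ ssshssPssPP ⇒ ssshssossPP ⇒ ssshssosssPsP ⇒ ssshssossssPssP ⇒ ssshssossssossP ⇒ ssshssossssosso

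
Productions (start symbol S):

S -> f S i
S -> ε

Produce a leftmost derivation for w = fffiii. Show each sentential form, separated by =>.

S => fSi   [S -> f S i]
fSi => ffSii   [S -> f S i]
ffSii => fffSiii   [S -> f S i]
fffSiii => fffiii   [S -> ε]

S=>fSi=>ffSii=>fffSiii=>fffiii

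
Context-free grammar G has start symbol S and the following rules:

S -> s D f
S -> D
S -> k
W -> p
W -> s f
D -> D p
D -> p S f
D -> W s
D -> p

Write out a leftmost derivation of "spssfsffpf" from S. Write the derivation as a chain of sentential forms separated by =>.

S => sDf => sDpf => spSfpf => spsDffpf => spsWsffpf => spssfsffpf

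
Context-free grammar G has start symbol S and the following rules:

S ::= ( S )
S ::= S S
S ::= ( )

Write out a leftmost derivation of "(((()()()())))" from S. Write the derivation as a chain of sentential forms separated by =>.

S=>(S)=>((S))=>(((S)))=>(((SS)))=>(((SSS)))=>(((()SS)))=>(((()()S)))=>(((()()SS)))=>(((()()()S)))=>(((()()()())))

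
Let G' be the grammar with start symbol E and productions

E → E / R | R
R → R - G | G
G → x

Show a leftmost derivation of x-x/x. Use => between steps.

E => E/R => R/R => R-G/R => G-G/R => x-G/R => x-x/R => x-x/G => x-x/x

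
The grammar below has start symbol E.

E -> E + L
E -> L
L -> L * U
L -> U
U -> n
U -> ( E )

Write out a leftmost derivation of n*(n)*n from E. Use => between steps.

E=>L=>L*U=>L*U*U=>U*U*U=>n*U*U=>n*(E)*U=>n*(L)*U=>n*(U)*U=>n*(n)*U=>n*(n)*n

E => L   [E -> L]
L => L*U   [L -> L * U]
L*U => L*U*U   [L -> L * U]
L*U*U => U*U*U   [L -> U]
U*U*U => n*U*U   [U -> n]
n*U*U => n*(E)*U   [U -> ( E )]
n*(E)*U => n*(L)*U   [E -> L]
n*(L)*U => n*(U)*U   [L -> U]
n*(U)*U => n*(n)*U   [U -> n]
n*(n)*U => n*(n)*n   [U -> n]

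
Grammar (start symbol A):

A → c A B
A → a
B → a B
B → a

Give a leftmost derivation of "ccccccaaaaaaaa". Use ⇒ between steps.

A⇒cAB⇒ccABB⇒cccABBB⇒ccccABBBB⇒cccccABBBBB⇒ccccccABBBBBB⇒ccccccaBBBBBB⇒ccccccaaBBBBB⇒ccccccaaaBBBBB⇒ccccccaaaaBBBB⇒ccccccaaaaaBBB⇒ccccccaaaaaaBB⇒ccccccaaaaaaaB⇒ccccccaaaaaaaa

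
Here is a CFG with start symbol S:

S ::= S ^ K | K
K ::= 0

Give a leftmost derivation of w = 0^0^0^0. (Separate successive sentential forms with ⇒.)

S ⇒ S^K   [S ::= S ^ K]
S^K ⇒ S^K^K   [S ::= S ^ K]
S^K^K ⇒ S^K^K^K   [S ::= S ^ K]
S^K^K^K ⇒ K^K^K^K   [S ::= K]
K^K^K^K ⇒ 0^K^K^K   [K ::= 0]
0^K^K^K ⇒ 0^0^K^K   [K ::= 0]
0^0^K^K ⇒ 0^0^0^K   [K ::= 0]
0^0^0^K ⇒ 0^0^0^0   [K ::= 0]

S⇒S^K⇒S^K^K⇒S^K^K^K⇒K^K^K^K⇒0^K^K^K⇒0^0^K^K⇒0^0^0^K⇒0^0^0^0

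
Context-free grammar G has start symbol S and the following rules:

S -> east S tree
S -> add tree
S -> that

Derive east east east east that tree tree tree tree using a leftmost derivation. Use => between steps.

S => east S tree => east east S tree tree => east east east S tree tree tree => east east east east S tree tree tree tree => east east east east that tree tree tree tree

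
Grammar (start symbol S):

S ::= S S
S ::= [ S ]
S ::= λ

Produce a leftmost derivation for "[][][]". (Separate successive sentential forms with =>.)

S => SS   [S ::= S S]
SS => SSS   [S ::= S S]
SSS => [S]SS   [S ::= [ S ]]
[S]SS => []SS   [S ::= λ]
[]SS => []SSS   [S ::= S S]
[]SSS => [][S]SS   [S ::= [ S ]]
[][S]SS => [][]SS   [S ::= λ]
[][]SS => [][][S]S   [S ::= [ S ]]
[][][S]S => [][][]S   [S ::= λ]
[][][]S => [][][]   [S ::= λ]

S=>SS=>SSS=>[S]SS=>[]SS=>[]SSS=>[][S]SS=>[][]SS=>[][][S]S=>[][][]S=>[][][]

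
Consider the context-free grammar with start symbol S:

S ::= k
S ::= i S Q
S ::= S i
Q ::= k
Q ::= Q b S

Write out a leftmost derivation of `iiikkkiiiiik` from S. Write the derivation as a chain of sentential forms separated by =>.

S => iSQ => iSiQ => iSiiQ => iSiiiQ => iSiiiiQ => iSiiiiiQ => iiSQiiiiiQ => iiiSQQiiiiiQ => iiikQQiiiiiQ => iiikkQiiiiiQ => iiikkkiiiiiQ => iiikkkiiiiik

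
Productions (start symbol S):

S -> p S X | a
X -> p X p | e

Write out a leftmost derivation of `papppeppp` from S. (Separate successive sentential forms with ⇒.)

S ⇒ pSX   [S -> p S X]
pSX ⇒ paX   [S -> a]
paX ⇒ papXp   [X -> p X p]
papXp ⇒ pappXpp   [X -> p X p]
pappXpp ⇒ papppXppp   [X -> p X p]
papppXppp ⇒ papppeppp   [X -> e]

S ⇒ pSX ⇒ paX ⇒ papXp ⇒ pappXpp ⇒ papppXppp ⇒ papppeppp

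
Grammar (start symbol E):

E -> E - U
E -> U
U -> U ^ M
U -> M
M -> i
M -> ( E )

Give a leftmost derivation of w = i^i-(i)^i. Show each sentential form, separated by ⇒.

E ⇒ E-U   [E -> E - U]
E-U ⇒ U-U   [E -> U]
U-U ⇒ U^M-U   [U -> U ^ M]
U^M-U ⇒ M^M-U   [U -> M]
M^M-U ⇒ i^M-U   [M -> i]
i^M-U ⇒ i^i-U   [M -> i]
i^i-U ⇒ i^i-U^M   [U -> U ^ M]
i^i-U^M ⇒ i^i-M^M   [U -> M]
i^i-M^M ⇒ i^i-(E)^M   [M -> ( E )]
i^i-(E)^M ⇒ i^i-(U)^M   [E -> U]
i^i-(U)^M ⇒ i^i-(M)^M   [U -> M]
i^i-(M)^M ⇒ i^i-(i)^M   [M -> i]
i^i-(i)^M ⇒ i^i-(i)^i   [M -> i]

E ⇒ E-U ⇒ U-U ⇒ U^M-U ⇒ M^M-U ⇒ i^M-U ⇒ i^i-U ⇒ i^i-U^M ⇒ i^i-M^M ⇒ i^i-(E)^M ⇒ i^i-(U)^M ⇒ i^i-(M)^M ⇒ i^i-(i)^M ⇒ i^i-(i)^i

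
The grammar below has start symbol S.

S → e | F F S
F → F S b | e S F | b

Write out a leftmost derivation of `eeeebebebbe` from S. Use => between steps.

S => FFS => FSbFS => FSbSbFS => eSFSbSbFS => eeFSbSbFS => eeeSFSbSbFS => eeeeFSbSbFS => eeeebSbSbFS => eeeebebSbFS => eeeebebebFS => eeeebebebbS => eeeebebebbe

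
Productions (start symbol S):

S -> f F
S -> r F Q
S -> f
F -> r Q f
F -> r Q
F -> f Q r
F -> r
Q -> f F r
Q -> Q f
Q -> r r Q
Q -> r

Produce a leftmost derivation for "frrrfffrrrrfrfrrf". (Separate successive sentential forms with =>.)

S => fF   [S -> f F]
fF => frQf   [F -> r Q f]
frQf => frrrQf   [Q -> r r Q]
frrrQf => frrrfFrf   [Q -> f F r]
frrrfFrf => frrrffQrrf   [F -> f Q r]
frrrffQrrf => frrrffQfrrf   [Q -> Q f]
frrrffQfrrf => frrrfffFrfrrf   [Q -> f F r]
frrrfffFrfrrf => frrrfffrQfrfrrf   [F -> r Q f]
frrrfffrQfrfrrf => frrrfffrrrQfrfrrf   [Q -> r r Q]
frrrfffrrrQfrfrrf => frrrfffrrrrfrfrrf   [Q -> r]

S => fF => frQf => frrrQf => frrrfFrf => frrrffQrrf => frrrffQfrrf => frrrfffFrfrrf => frrrfffrQfrfrrf => frrrfffrrrQfrfrrf => frrrfffrrrrfrfrrf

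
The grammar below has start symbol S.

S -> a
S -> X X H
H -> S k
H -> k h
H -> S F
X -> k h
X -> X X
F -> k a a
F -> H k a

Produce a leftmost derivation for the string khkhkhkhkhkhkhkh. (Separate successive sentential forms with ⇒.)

S⇒XXH⇒XXXH⇒XXXXH⇒XXXXXH⇒XXXXXXH⇒XXXXXXXH⇒khXXXXXXH⇒khkhXXXXXH⇒khkhkhXXXXH⇒khkhkhkhXXXH⇒khkhkhkhkhXXH⇒khkhkhkhkhkhXH⇒khkhkhkhkhkhkhH⇒khkhkhkhkhkhkhkh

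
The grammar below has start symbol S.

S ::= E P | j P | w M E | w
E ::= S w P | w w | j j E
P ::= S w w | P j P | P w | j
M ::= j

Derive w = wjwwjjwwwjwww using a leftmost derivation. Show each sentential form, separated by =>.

S=>wME=>wjE=>wjSwP=>wjEPwP=>wjwwPwP=>wjwwSwwwP=>wjwwjPwwwP=>wjwwjjwwwP=>wjwwjjwwwPw=>wjwwjjwwwPww=>wjwwjjwwwPwww=>wjwwjjwwwjwww

S => wME   [S ::= w M E]
wME => wjE   [M ::= j]
wjE => wjSwP   [E ::= S w P]
wjSwP => wjEPwP   [S ::= E P]
wjEPwP => wjwwPwP   [E ::= w w]
wjwwPwP => wjwwSwwwP   [P ::= S w w]
wjwwSwwwP => wjwwjPwwwP   [S ::= j P]
wjwwjPwwwP => wjwwjjwwwP   [P ::= j]
wjwwjjwwwP => wjwwjjwwwPw   [P ::= P w]
wjwwjjwwwPw => wjwwjjwwwPww   [P ::= P w]
wjwwjjwwwPww => wjwwjjwwwPwww   [P ::= P w]
wjwwjjwwwPwww => wjwwjjwwwjwww   [P ::= j]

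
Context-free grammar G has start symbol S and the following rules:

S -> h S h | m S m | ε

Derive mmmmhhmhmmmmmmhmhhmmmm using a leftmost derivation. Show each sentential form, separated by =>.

S => mSm => mmSmm => mmmSmmm => mmmmSmmmm => mmmmhShmmmm => mmmmhhShhmmmm => mmmmhhmSmhhmmmm => mmmmhhmhShmhhmmmm => mmmmhhmhmSmhmhhmmmm => mmmmhhmhmmSmmhmhhmmmm => mmmmhhmhmmmSmmmhmhhmmmm => mmmmhhmhmmmmmmhmhhmmmm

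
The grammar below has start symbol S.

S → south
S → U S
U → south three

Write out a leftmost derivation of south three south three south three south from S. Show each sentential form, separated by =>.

S => U S   [S → U S]
U S => south three S   [U → south three]
south three S => south three U S   [S → U S]
south three U S => south three south three S   [U → south three]
south three south three S => south three south three U S   [S → U S]
south three south three U S => south three south three south three S   [U → south three]
south three south three south three S => south three south three south three south   [S → south]

S => U S => south three S => south three U S => south three south three S => south three south three U S => south three south three south three S => south three south three south three south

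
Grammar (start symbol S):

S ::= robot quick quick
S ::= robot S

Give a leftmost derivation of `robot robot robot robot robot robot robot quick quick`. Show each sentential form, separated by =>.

S => robot S => robot robot S => robot robot robot S => robot robot robot robot S => robot robot robot robot robot S => robot robot robot robot robot robot S => robot robot robot robot robot robot robot quick quick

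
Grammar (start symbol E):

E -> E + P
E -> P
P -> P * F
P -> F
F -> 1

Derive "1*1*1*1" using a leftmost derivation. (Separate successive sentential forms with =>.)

E => P   [E -> P]
P => P*F   [P -> P * F]
P*F => P*F*F   [P -> P * F]
P*F*F => P*F*F*F   [P -> P * F]
P*F*F*F => F*F*F*F   [P -> F]
F*F*F*F => 1*F*F*F   [F -> 1]
1*F*F*F => 1*1*F*F   [F -> 1]
1*1*F*F => 1*1*1*F   [F -> 1]
1*1*1*F => 1*1*1*1   [F -> 1]

E => P => P*F => P*F*F => P*F*F*F => F*F*F*F => 1*F*F*F => 1*1*F*F => 1*1*1*F => 1*1*1*1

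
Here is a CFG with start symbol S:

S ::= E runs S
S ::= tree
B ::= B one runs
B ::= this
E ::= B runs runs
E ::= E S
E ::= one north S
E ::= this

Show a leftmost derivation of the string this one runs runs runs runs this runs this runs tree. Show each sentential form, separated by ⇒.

S ⇒ E runs S ⇒ B runs runs runs S ⇒ B one runs runs runs runs S ⇒ this one runs runs runs runs S ⇒ this one runs runs runs runs E runs S ⇒ this one runs runs runs runs this runs S ⇒ this one runs runs runs runs this runs E runs S ⇒ this one runs runs runs runs this runs this runs S ⇒ this one runs runs runs runs this runs this runs tree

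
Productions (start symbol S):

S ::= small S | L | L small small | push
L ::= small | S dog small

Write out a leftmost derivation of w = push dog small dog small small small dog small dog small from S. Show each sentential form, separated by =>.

S => L => S dog small => L dog small => S dog small dog small => L small small dog small dog small => S dog small small small dog small dog small => L dog small small small dog small dog small => S dog small dog small small small dog small dog small => push dog small dog small small small dog small dog small

S => L   [S ::= L]
L => S dog small   [L ::= S dog small]
S dog small => L dog small   [S ::= L]
L dog small => S dog small dog small   [L ::= S dog small]
S dog small dog small => L small small dog small dog small   [S ::= L small small]
L small small dog small dog small => S dog small small small dog small dog small   [L ::= S dog small]
S dog small small small dog small dog small => L dog small small small dog small dog small   [S ::= L]
L dog small small small dog small dog small => S dog small dog small small small dog small dog small   [L ::= S dog small]
S dog small dog small small small dog small dog small => push dog small dog small small small dog small dog small   [S ::= push]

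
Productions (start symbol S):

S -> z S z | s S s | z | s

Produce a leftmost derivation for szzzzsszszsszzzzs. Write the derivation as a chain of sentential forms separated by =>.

S => sSs => szSzs => szzSzzs => szzzSzzzs => szzzzSzzzzs => szzzzsSszzzzs => szzzzssSsszzzzs => szzzzsszSzsszzzzs => szzzzsszszsszzzzs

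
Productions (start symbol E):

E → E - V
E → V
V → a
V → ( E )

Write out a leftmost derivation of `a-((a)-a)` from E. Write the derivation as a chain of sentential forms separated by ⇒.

E ⇒ E-V ⇒ V-V ⇒ a-V ⇒ a-(E) ⇒ a-(E-V) ⇒ a-(V-V) ⇒ a-((E)-V) ⇒ a-((V)-V) ⇒ a-((a)-V) ⇒ a-((a)-a)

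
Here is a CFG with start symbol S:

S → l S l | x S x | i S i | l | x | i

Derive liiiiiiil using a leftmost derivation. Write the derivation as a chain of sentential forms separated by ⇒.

S⇒lSl⇒liSil⇒liiSiil⇒liiiSiiil⇒liiiiiiil

S ⇒ lSl   [S → l S l]
lSl ⇒ liSil   [S → i S i]
liSil ⇒ liiSiil   [S → i S i]
liiSiil ⇒ liiiSiiil   [S → i S i]
liiiSiiil ⇒ liiiiiiil   [S → i]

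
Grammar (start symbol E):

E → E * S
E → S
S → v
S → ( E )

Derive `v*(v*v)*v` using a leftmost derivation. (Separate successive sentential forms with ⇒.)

E ⇒ E*S ⇒ E*S*S ⇒ S*S*S ⇒ v*S*S ⇒ v*(E)*S ⇒ v*(E*S)*S ⇒ v*(S*S)*S ⇒ v*(v*S)*S ⇒ v*(v*v)*S ⇒ v*(v*v)*v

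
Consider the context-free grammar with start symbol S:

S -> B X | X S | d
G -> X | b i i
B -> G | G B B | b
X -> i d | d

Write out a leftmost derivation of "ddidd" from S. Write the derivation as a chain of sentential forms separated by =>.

S => XS   [S -> X S]
XS => dS   [X -> d]
dS => dXS   [S -> X S]
dXS => ddS   [X -> d]
ddS => ddBX   [S -> B X]
ddBX => ddGX   [B -> G]
ddGX => ddXX   [G -> X]
ddXX => ddidX   [X -> i d]
ddidX => ddidd   [X -> d]

S=>XS=>dS=>dXS=>ddS=>ddBX=>ddGX=>ddXX=>ddidX=>ddidd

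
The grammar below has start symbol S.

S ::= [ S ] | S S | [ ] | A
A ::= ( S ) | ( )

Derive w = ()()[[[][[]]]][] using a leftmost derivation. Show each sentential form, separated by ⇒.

S ⇒ SS   [S ::= S S]
SS ⇒ SSS   [S ::= S S]
SSS ⇒ ASS   [S ::= A]
ASS ⇒ ()SS   [A ::= ( )]
()SS ⇒ ()SSS   [S ::= S S]
()SSS ⇒ ()ASS   [S ::= A]
()ASS ⇒ ()()SS   [A ::= ( )]
()()SS ⇒ ()()[S]S   [S ::= [ S ]]
()()[S]S ⇒ ()()[[S]]S   [S ::= [ S ]]
()()[[S]]S ⇒ ()()[[SS]]S   [S ::= S S]
()()[[SS]]S ⇒ ()()[[[]S]]S   [S ::= [ ]]
()()[[[]S]]S ⇒ ()()[[[][S]]]S   [S ::= [ S ]]
()()[[[][S]]]S ⇒ ()()[[[][[]]]]S   [S ::= [ ]]
()()[[[][[]]]]S ⇒ ()()[[[][[]]]][]   [S ::= [ ]]

S⇒SS⇒SSS⇒ASS⇒()SS⇒()SSS⇒()ASS⇒()()SS⇒()()[S]S⇒()()[[S]]S⇒()()[[SS]]S⇒()()[[[]S]]S⇒()()[[[][S]]]S⇒()()[[[][[]]]]S⇒()()[[[][[]]]][]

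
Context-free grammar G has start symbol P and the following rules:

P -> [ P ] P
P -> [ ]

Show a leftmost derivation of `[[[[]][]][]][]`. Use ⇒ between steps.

P⇒[P]P⇒[[P]P]P⇒[[[P]P]P]P⇒[[[[]]P]P]P⇒[[[[]][]]P]P⇒[[[[]][]][]]P⇒[[[[]][]][]][]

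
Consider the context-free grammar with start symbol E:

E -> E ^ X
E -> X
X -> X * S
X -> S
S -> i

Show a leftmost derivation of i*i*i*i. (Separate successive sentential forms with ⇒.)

E ⇒ X ⇒ X*S ⇒ X*S*S ⇒ X*S*S*S ⇒ S*S*S*S ⇒ i*S*S*S ⇒ i*i*S*S ⇒ i*i*i*S ⇒ i*i*i*i

E ⇒ X   [E -> X]
X ⇒ X*S   [X -> X * S]
X*S ⇒ X*S*S   [X -> X * S]
X*S*S ⇒ X*S*S*S   [X -> X * S]
X*S*S*S ⇒ S*S*S*S   [X -> S]
S*S*S*S ⇒ i*S*S*S   [S -> i]
i*S*S*S ⇒ i*i*S*S   [S -> i]
i*i*S*S ⇒ i*i*i*S   [S -> i]
i*i*i*S ⇒ i*i*i*i   [S -> i]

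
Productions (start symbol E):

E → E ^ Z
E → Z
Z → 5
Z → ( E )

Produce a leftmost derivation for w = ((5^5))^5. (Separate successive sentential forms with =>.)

E=>E^Z=>Z^Z=>(E)^Z=>(Z)^Z=>((E))^Z=>((E^Z))^Z=>((Z^Z))^Z=>((5^Z))^Z=>((5^5))^Z=>((5^5))^5

E => E^Z   [E → E ^ Z]
E^Z => Z^Z   [E → Z]
Z^Z => (E)^Z   [Z → ( E )]
(E)^Z => (Z)^Z   [E → Z]
(Z)^Z => ((E))^Z   [Z → ( E )]
((E))^Z => ((E^Z))^Z   [E → E ^ Z]
((E^Z))^Z => ((Z^Z))^Z   [E → Z]
((Z^Z))^Z => ((5^Z))^Z   [Z → 5]
((5^Z))^Z => ((5^5))^Z   [Z → 5]
((5^5))^Z => ((5^5))^5   [Z → 5]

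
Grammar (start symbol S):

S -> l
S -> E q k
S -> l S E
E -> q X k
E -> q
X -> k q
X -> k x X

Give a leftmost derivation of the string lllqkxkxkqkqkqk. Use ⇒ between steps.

S ⇒ lSE   [S -> l S E]
lSE ⇒ llSEE   [S -> l S E]
llSEE ⇒ lllEE   [S -> l]
lllEE ⇒ lllqXkE   [E -> q X k]
lllqXkE ⇒ lllqkxXkE   [X -> k x X]
lllqkxXkE ⇒ lllqkxkxXkE   [X -> k x X]
lllqkxkxXkE ⇒ lllqkxkxkqkE   [X -> k q]
lllqkxkxkqkE ⇒ lllqkxkxkqkqXk   [E -> q X k]
lllqkxkxkqkqXk ⇒ lllqkxkxkqkqkqk   [X -> k q]

S⇒lSE⇒llSEE⇒lllEE⇒lllqXkE⇒lllqkxXkE⇒lllqkxkxXkE⇒lllqkxkxkqkE⇒lllqkxkxkqkqXk⇒lllqkxkxkqkqkqk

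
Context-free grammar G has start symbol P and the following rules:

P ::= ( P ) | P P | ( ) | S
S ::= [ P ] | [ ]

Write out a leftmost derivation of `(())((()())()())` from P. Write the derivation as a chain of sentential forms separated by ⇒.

P ⇒ PP   [P ::= P P]
PP ⇒ (P)P   [P ::= ( P )]
(P)P ⇒ (())P   [P ::= ( )]
(())P ⇒ (())(P)   [P ::= ( P )]
(())(P) ⇒ (())(PP)   [P ::= P P]
(())(PP) ⇒ (())(PPP)   [P ::= P P]
(())(PPP) ⇒ (())((P)PP)   [P ::= ( P )]
(())((P)PP) ⇒ (())((PP)PP)   [P ::= P P]
(())((PP)PP) ⇒ (())((()P)PP)   [P ::= ( )]
(())((()P)PP) ⇒ (())((()())PP)   [P ::= ( )]
(())((()())PP) ⇒ (())((()())()P)   [P ::= ( )]
(())((()())()P) ⇒ (())((()())()())   [P ::= ( )]

P ⇒ PP ⇒ (P)P ⇒ (())P ⇒ (())(P) ⇒ (())(PP) ⇒ (())(PPP) ⇒ (())((P)PP) ⇒ (())((PP)PP) ⇒ (())((()P)PP) ⇒ (())((()())PP) ⇒ (())((()())()P) ⇒ (())((()())()())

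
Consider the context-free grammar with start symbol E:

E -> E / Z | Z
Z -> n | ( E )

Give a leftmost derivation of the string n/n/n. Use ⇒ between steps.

E ⇒ E/Z ⇒ E/Z/Z ⇒ Z/Z/Z ⇒ n/Z/Z ⇒ n/n/Z ⇒ n/n/n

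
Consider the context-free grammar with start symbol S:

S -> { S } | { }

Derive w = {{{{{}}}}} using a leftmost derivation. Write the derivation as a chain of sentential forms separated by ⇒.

S ⇒ {S}   [S -> { S }]
{S} ⇒ {{S}}   [S -> { S }]
{{S}} ⇒ {{{S}}}   [S -> { S }]
{{{S}}} ⇒ {{{{S}}}}   [S -> { S }]
{{{{S}}}} ⇒ {{{{{}}}}}   [S -> { }]

S ⇒ {S} ⇒ {{S}} ⇒ {{{S}}} ⇒ {{{{S}}}} ⇒ {{{{{}}}}}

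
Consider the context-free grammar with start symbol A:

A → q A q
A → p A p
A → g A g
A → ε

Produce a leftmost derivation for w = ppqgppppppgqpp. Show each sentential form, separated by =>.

A => pAp => ppApp => ppqAqpp => ppqgAgqpp => ppqgpApgqpp => ppqgppAppgqpp => ppqgpppApppgqpp => ppqgppppppgqpp

A => pAp   [A → p A p]
pAp => ppApp   [A → p A p]
ppApp => ppqAqpp   [A → q A q]
ppqAqpp => ppqgAgqpp   [A → g A g]
ppqgAgqpp => ppqgpApgqpp   [A → p A p]
ppqgpApgqpp => ppqgppAppgqpp   [A → p A p]
ppqgppAppgqpp => ppqgpppApppgqpp   [A → p A p]
ppqgpppApppgqpp => ppqgppppppgqpp   [A → ε]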